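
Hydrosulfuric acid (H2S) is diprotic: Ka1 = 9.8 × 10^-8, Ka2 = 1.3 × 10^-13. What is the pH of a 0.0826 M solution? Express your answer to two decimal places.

pH = 4.05

Since Ka1 ≫ Ka2, the first ionization dominates [H+].
Ka1 = x²/(0.0826 − x) = 9.8 × 10^-8
x ≈ √(9.8 × 10^-8 × 0.0826) = 9.00 × 10^-5 M
pH = −log(9.00 × 10^-5) = 4.05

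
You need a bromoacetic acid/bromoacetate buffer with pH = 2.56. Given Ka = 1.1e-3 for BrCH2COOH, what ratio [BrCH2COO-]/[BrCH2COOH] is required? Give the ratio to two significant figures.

ratio = 0.40

pKa = -log(1.1 × 10^-3) = 2.959
pH = pKa + log(r) ⇒ log(r) = 2.56 − 2.959 = -0.399
r = [BrCH2COO-]/[BrCH2COOH] = 10^(-0.399) = 0.399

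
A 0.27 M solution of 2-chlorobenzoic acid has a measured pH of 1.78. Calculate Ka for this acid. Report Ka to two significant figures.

Ka = 1.1 × 10^-3

[H+] = 10^(-1.78) = 1.66 × 10^-2 M
At equilibrium [HA] = 0.27 − 1.66 × 10^-2 = 2.53 × 10^-1 M
Ka = [H+][A-]/[HA] = (1.66 × 10^-2)² / 2.53 × 10^-1 = 1.1 × 10^-3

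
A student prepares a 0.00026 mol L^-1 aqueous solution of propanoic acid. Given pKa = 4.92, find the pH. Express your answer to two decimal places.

CH3CH2COOH ⇌ CH3CH2COO- + H+
Ka = 10^(−4.92) = 1.20 × 10^-5
Ka = [H+]²/(0.00026 − [H+]) = 1.20 × 10^-5
[H+] is not negligible relative to C₀; solve [H+]² + 1.2e-05·[H+] − 3.12e-09 = 0.
[H+] = [−1.2e-05 + √(1.2e-05² + 1.25e-08)]/2 = 5.02 × 10^-5 M
pH = −log[H+] = −log(5.02 × 10^-5) = 4.30

pH = 4.30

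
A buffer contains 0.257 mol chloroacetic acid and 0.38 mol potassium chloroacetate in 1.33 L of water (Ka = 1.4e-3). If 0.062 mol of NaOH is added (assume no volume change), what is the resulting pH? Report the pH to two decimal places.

OH- converts ClCH2COOH to ClCH2COO-: ClCH2COOH → 0.195 mol, ClCH2COO- → 0.442 mol.
pKa = −log(1.4 × 10^-3) = 2.854
Henderson–Hasselbalch with mole ratio 0.442/0.195: pH = 2.854 + (+0.355)

pH = 3.21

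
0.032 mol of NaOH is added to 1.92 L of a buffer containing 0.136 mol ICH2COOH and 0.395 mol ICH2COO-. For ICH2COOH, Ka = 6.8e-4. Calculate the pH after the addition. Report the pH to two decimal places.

pH = 3.78

OH- converts ICH2COOH to ICH2COO-: ICH2COOH → 0.104 mol, ICH2COO- → 0.427 mol.
pKa = −log(6.8 × 10^-4) = 3.167
Henderson–Hasselbalch with mole ratio 0.427/0.104: pH = 3.167 + (+0.613)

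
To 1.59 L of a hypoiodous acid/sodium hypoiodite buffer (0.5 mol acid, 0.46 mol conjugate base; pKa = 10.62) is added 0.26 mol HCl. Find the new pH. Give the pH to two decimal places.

pH = 10.04

Added H+ converts OI- to HOI: HOI → 0.76 mol, OI- → 0.2 mol.
pH = pKa + log(n_OI-/n_HOI) = 10.62 + log(0.2/0.76) = 10.62 + (-0.580)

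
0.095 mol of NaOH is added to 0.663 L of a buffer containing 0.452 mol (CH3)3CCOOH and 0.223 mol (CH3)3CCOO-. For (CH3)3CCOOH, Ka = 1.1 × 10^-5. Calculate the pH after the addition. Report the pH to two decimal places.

pH = 4.91

After neutralization: n((CH3)3CCOOH) = 0.357 mol, n((CH3)3CCOO-) = 0.318 mol.
pKa = −log(1.1 × 10^-5) = 4.959
pH = pKa + log([A⁻]/[HA]) = 4.959 + log(0.318/0.357) = 4.959 -0.050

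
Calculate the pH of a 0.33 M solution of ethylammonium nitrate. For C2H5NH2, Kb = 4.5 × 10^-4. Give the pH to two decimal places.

pH = 5.57

C2H5NH3+ is the conjugate acid of the weak base C2H5NH2.
Ka = Kw/Kb = 1.0×10^-14 / 4.5 × 10^-4 = 2.22 × 10^-11
From the ICE table, Ka = [H+]²/(0.33 − [H+]) = 2.22 × 10^-11.
Neglecting [H+] in the denominator: [H+] = √(2.22 × 10^-11 × 0.33) = 2.71 × 10^-6 M
([H+]/C₀ = 0.00082% < 5%, so the approximation holds.)
pH = −log(2.71 × 10^-6) = 5.57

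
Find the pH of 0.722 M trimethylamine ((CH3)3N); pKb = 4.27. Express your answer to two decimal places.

pH = 11.79

(CH3)3N + H2O ⇌ (CH3)3NH+ + OH-
Kb = 10^(−4.27) = 5.37 × 10^-5
From the ICE table, Kb = [OH-]²/(0.722 − [OH-]) = 5.37 × 10^-5.
Assume [OH-] ≪ 0.722: [OH-] ≈ √(5.37 × 10^-5 × 0.722) = 6.23 × 10^-3 M
pOH = 2.21, so pH = 14.00 − pOH = 11.79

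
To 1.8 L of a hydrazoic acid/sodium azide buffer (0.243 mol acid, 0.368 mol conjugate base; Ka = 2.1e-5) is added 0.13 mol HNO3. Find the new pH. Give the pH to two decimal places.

After neutralization: n(HN3) = 0.373 mol, n(N3-) = 0.238 mol.
pKa = −log(2.1 × 10^-5) = 4.678
Henderson–Hasselbalch with mole ratio 0.238/0.373: pH = 4.678 + (-0.195)

pH = 4.48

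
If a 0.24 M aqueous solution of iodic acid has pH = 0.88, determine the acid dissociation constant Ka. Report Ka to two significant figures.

Ka = 1.6 × 10^-1

[H+] = 10^(-0.88) = 1.32 × 10^-1 M
At equilibrium [HA] = 0.24 − 1.32 × 10^-1 = 1.08 × 10^-1 M
Ka = [H+][A-]/[HA] = (1.32 × 10^-1)² / 1.08 × 10^-1 = 1.6 × 10^-1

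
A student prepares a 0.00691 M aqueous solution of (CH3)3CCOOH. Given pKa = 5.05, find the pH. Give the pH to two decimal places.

pH = 3.61

(CH3)3CCOOH ⇌ (CH3)3CCOO- + H+
Ka = 10^(−5.05) = 8.91 × 10^-6
Ka = x²/(0.00691 − x) = 8.91 × 10^-6
Since Ka ≪ C₀, x ≈ √(Ka·C₀) = 2.48 × 10^-4 M.
pH = −log[H+] = −log(2.48 × 10^-4) = 3.61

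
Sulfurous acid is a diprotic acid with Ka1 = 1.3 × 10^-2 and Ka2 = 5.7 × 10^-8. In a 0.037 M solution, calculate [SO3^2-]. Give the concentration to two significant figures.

First ionization gives [H+] ≈ [HSO3-] = 1.64 × 10^-2 M.
Second step: Ka2 = [H+][SO3^2-]/[HSO3-] ≈ [SO3^2-] (since [H+] ≈ [HSO3-]).
So [SO3^2-] ≈ Ka2.

5.7 × 10^-8 M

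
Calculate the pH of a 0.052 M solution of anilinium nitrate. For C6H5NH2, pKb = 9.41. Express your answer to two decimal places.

pH = 2.94

C6H5NH3+ is the conjugate acid of the weak base C6H5NH2.
Kb = 10^(−9.41) = 3.89 × 10^-10
Ka = Kw/Kb = 1.0×10^-14 / 3.89 × 10^-10 = 2.57 × 10^-5
From the ICE table, Ka = [H+]²/(0.052 − [H+]) = 2.57 × 10^-5.
Neglecting [H+] in the denominator: [H+] = √(2.57 × 10^-5 × 0.052) = 1.16 × 10^-3 M
pH = −log[H+] = −log(1.16 × 10^-3) = 2.94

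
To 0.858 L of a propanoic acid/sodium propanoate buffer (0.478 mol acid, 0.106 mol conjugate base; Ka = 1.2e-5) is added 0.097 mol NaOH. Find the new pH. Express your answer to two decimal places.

OH- converts CH3CH2COOH to CH3CH2COO-: CH3CH2COOH → 0.381 mol, CH3CH2COO- → 0.203 mol.
pKa = −log(1.2 × 10^-5) = 4.921
pH = pKa + log([A⁻]/[HA]) = 4.921 + log(0.203/0.381) = 4.921 -0.273

pH = 4.65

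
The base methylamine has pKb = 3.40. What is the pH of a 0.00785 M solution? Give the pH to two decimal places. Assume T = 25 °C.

CH3NH2 + H2O ⇌ CH3NH3+ + OH-
Kb = 10^(−3.40) = 3.98 × 10^-4
Let x = [OH-] at equilibrium. Kb = x²/(0.00785 − x).
x is not negligible relative to C₀; solve x² + 0.000398·x − 3.12e-06 = 0.
x = (−Kb + √(Kb² + 4·Kb·C₀))/2 = 1.58 × 10^-3 M
pOH = 2.80, so pH = 14.00 − pOH = 11.20

pH = 11.20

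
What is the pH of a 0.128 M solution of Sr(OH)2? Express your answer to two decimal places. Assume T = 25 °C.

pH = 13.41

Sr(OH)2 is a strong base (each formula unit releases 2 OH-); [OH-] = 0.256 M.
pOH = -log(0.256) = 0.59
pH = 14.00 - 0.59 = 13.41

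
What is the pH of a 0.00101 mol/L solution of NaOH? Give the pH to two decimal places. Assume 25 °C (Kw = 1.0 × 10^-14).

pH = 11.00

NaOH is a strong base; [OH-] = 0.00101 M.
pOH = -log(0.00101) = 3.00
pH = 14.00 - 3.00 = 11.00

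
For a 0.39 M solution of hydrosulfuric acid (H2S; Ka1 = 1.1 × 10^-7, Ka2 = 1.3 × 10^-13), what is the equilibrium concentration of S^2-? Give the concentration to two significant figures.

1.3 × 10^-13 M

First ionization gives [H+] ≈ [HS-] = 2.07 × 10^-4 M.
Second step: Ka2 = [H+][S^2-]/[HS-] ≈ [S^2-] (since [H+] ≈ [HS-]).
So [S^2-] ≈ Ka2.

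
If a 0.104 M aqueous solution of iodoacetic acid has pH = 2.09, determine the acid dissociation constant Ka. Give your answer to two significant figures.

Ka = 6.9 × 10^-4

[H+] = 10^(-2.09) = 8.13 × 10^-3 M
At equilibrium [HA] = 0.104 − 8.13 × 10^-3 = 9.59 × 10^-2 M
Ka = [H+][A-]/[HA] = (8.13 × 10^-3)² / 9.59 × 10^-2 = 6.9 × 10^-4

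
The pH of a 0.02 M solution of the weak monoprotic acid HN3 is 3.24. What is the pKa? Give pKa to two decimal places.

pKa = 4.77

[H+] = 10^(-3.24) = 5.75 × 10^-4 M
At equilibrium [HA] = 0.02 − 5.75 × 10^-4 = 1.94 × 10^-2 M
Ka = [H+][A-]/[HA] = (5.75 × 10^-4)² / 1.94 × 10^-2 = 1.70 × 10^-5
pKa = -log(1.70 × 10^-5) = 4.77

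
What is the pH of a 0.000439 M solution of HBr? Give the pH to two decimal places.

HBr is a strong acid and dissociates completely, so [H+] = 0.000439 M.
pH = -log(0.000439) = 3.36

pH = 3.36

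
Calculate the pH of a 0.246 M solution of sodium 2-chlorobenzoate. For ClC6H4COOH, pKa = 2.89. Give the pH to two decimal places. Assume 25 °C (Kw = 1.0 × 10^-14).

pH = 8.14

ClC6H4COO- is the conjugate base of the weak acid ClC6H4COOH.
Ka = 10^(−2.89) = 1.29 × 10^-3
Kb = Kw/Ka = 1.0×10^-14 / 1.29 × 10^-3 = 7.75 × 10^-12
Kb = [OH-]²/(0.246 − [OH-]) = 7.75 × 10^-12
Neglecting [OH-] in the denominator: [OH-] = √(7.75 × 10^-12 × 0.246) = 1.38 × 10^-6 M
Check: 0.00056% ionized — well under 5%, approximation valid.
pOH = 5.86, so pH = 14.00 − pOH = 8.14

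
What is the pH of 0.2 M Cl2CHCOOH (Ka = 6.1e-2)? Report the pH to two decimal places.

pH = 1.08

Cl2CHCOOH ⇌ Cl2CHCOO- + H+
Let x = [H+] at equilibrium. Ka = x²/(0.2 − x).
Here C₀/Ka ≈ 3.28, so the small-x approximation fails. Use the quadratic:
x = (−Ka + √(Ka² + 4·Ka·C₀))/2 = 8.41 × 10^-2 M
pH = −log(8.41 × 10^-2) = 1.08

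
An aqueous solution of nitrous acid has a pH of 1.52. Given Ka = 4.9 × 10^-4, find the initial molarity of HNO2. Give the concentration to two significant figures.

C₀ = 1.9 M

[H+] = 10^(-1.52) = 3.02 × 10^-2 M = x
Ka = x²/(C₀ − x) ⇒ C₀ = x + x²/Ka
C₀ = 3.02 × 10^-2 + (3.02 × 10^-2)²/(4.9 × 10^-4) = 1.89 M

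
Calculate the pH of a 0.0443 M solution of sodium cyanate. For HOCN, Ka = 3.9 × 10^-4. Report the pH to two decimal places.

OCN- is the conjugate base of the weak acid HOCN.
Kb = Kw/Ka = 1.0×10^-14 / 3.9 × 10^-4 = 2.56 × 10^-11
From the ICE table, Kb = x²/(0.0443 − x) = 2.56 × 10^-11.
Assume x ≪ 0.0443: x ≈ √(2.56 × 10^-11 × 0.0443) = 1.06 × 10^-6 M
pOH = 5.97, so pH = 14.00 − pOH = 8.03

pH = 8.03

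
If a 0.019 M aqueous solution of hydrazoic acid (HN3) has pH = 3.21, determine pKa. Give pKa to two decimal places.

[H+] = 10^(-3.21) = 6.17 × 10^-4 M
At equilibrium [HA] = 0.019 − 6.17 × 10^-4 = 1.84 × 10^-2 M
Ka = [H+][A-]/[HA] = (6.17 × 10^-4)² / 1.84 × 10^-2 = 2.07 × 10^-5
pKa = -log(2.07 × 10^-5) = 4.68

pKa = 4.68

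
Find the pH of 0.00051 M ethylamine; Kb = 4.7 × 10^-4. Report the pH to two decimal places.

C2H5NH2 + H2O ⇌ C2H5NH3+ + OH-
From the ICE table, Kb = [OH-]²/(0.00051 − [OH-]) = 4.7 × 10^-4.
[OH-] is not negligible relative to C₀; solve [OH-]² + 0.00047·[OH-] − 2.4e-07 = 0.
[OH-] = [−0.00047 + √(0.00047² + 9.59e-07)]/2 = 3.08 × 10^-4 M
pOH = −log(3.08 × 10^-4) = 3.51; pH = 14.00 − 3.51 = 10.49

pH = 10.49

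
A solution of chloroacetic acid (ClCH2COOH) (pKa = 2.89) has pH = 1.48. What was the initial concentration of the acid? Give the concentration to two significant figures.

[H+] = 10^(-1.48) = 3.31 × 10^-2 M = x
Ka = 10^(−2.89) = 1.29 × 10^-3
Ka = x²/(C₀ − x) ⇒ C₀ = x + x²/Ka
C₀ = 3.31 × 10^-2 + (3.31 × 10^-2)²/(1.29 × 10^-3) = 8.82 × 10^-1 M

C₀ = 8.8 × 10^-1 M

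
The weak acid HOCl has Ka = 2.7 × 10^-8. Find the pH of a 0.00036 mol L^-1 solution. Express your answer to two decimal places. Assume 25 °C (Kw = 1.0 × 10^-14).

HOCl ⇌ OCl- + H+
Ka = x²/(0.00036 − x) = 2.7 × 10^-8
Assume x ≪ 0.00036: x ≈ √(2.7 × 10^-8 × 0.00036) = 3.12 × 10^-6 M
Check: 0.87% ionized — well under 5%, approximation valid.
pH = −log(3.12 × 10^-6) = 5.51

pH = 5.51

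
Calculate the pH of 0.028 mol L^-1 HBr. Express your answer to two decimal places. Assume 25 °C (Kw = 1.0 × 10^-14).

HBr is a strong acid and dissociates completely, so [H+] = 0.028 M.
pH = -log(0.028) = 1.55

pH = 1.55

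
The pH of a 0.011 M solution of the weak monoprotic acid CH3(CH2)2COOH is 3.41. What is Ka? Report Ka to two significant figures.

[H+] = 10^(-3.41) = 3.89 × 10^-4 M
At equilibrium [HA] = 0.011 − 3.89 × 10^-4 = 1.06 × 10^-2 M
Ka = [H+][A-]/[HA] = (3.89 × 10^-4)² / 1.06 × 10^-2 = 1.4 × 10^-5

Ka = 1.4 × 10^-5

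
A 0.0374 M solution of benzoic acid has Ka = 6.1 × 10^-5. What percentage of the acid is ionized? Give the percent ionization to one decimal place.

4.0%

C6H5COOH ⇌ C6H5COO- + H+; let x = [H+] at equilibrium.
x ≈ √(Ka·C₀) = √(6.1 × 10^-5 × 0.0374) = 1.51 × 10^-3 M
% ionization = x/C₀ × 100% = 1.51 × 10^-3/0.0374 × 100% = 4.0%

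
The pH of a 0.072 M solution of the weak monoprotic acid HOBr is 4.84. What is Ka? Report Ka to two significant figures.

Ka = 2.9 × 10^-9

[H+] = 10^(-4.84) = 1.45 × 10^-5 M
At equilibrium [HA] = 0.072 − 1.45 × 10^-5 = 7.20 × 10^-2 M
Ka = [H+][A-]/[HA] = (1.45 × 10^-5)² / 7.20 × 10^-2 = 2.9 × 10^-9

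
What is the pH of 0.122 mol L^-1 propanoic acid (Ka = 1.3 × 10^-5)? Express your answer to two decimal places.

pH = 2.90

CH3CH2COOH ⇌ CH3CH2COO- + H+
From the ICE table, Ka = x²/(0.122 − x) = 1.3 × 10^-5.
Since Ka ≪ C₀, x ≈ √(Ka·C₀) = 1.26 × 10^-3 M.
Check: 1% ionized — well under 5%, approximation valid.
pH = −log(1.26 × 10^-3) = 2.90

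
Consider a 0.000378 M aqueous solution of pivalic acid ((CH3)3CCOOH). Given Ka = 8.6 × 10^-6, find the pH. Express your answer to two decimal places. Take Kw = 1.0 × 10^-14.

pH = 4.28

(CH3)3CCOOH ⇌ (CH3)3CCOO- + H+
From the ICE table, Ka = x²/(0.000378 − x) = 8.6 × 10^-6.
The 5% rule fails; solving x² + Ka·x − Ka·C₀ = 0 exactly:
x = (−Ka + √(Ka² + 4·Ka·C₀))/2 = 5.29 × 10^-5 M
pH = −log(5.29 × 10^-5) = 4.28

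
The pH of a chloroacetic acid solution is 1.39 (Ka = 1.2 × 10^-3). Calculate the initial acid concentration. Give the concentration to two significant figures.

C₀ = 1.4 M

[H+] = 10^(-1.39) = 4.07 × 10^-2 M = x
Ka = x²/(C₀ − x) ⇒ C₀ = x + x²/Ka
C₀ = 4.07 × 10^-2 + (4.07 × 10^-2)²/(1.2 × 10^-3) = 1.42 M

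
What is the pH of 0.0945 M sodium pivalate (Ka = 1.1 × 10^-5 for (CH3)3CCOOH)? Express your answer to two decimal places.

pH = 8.97

(CH3)3CCOO- is the conjugate base of the weak acid (CH3)3CCOOH.
Kb = Kw/Ka = 1.0×10^-14 / 1.1 × 10^-5 = 9.09 × 10^-10
From the ICE table, Kb = x²/(0.0945 − x) = 9.09 × 10^-10.
Assume x ≪ 0.0945: x ≈ √(9.09 × 10^-10 × 0.0945) = 9.27 × 10^-6 M
(x/C₀ = 0.0098% < 5%, so the approximation holds.)
pOH = 5.03, so pH = 14.00 − pOH = 8.97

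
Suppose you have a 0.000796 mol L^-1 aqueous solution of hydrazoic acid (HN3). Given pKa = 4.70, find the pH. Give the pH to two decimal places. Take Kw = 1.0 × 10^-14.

HN3 ⇌ N3- + H+
Ka = 10^(−4.70) = 2.00 × 10^-5
Ka = [H+]²/(0.000796 − [H+]) = 2.00 × 10^-5
The 5% rule fails; solving [H+]² + Ka·[H+] − Ka·C₀ = 0 exactly:
[H+] = [−2e-05 + √(2e-05² + 6.37e-08)]/2 = 1.17 × 10^-4 M
pH = −log(1.17 × 10^-4) = 3.93

pH = 3.93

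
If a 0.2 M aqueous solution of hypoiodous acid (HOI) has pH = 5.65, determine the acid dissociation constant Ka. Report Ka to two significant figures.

[H+] = 10^(-5.65) = 2.24 × 10^-6 M
At equilibrium [HA] = 0.2 − 2.24 × 10^-6 = 2.00 × 10^-1 M
Ka = [H+][A-]/[HA] = (2.24 × 10^-6)² / 2.00 × 10^-1 = 2.5 × 10^-11

Ka = 2.5 × 10^-11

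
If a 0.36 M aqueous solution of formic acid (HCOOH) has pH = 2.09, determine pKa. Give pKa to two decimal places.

[H+] = 10^(-2.09) = 8.13 × 10^-3 M
At equilibrium [HA] = 0.36 − 8.13 × 10^-3 = 3.52 × 10^-1 M
Ka = [H+][A-]/[HA] = (8.13 × 10^-3)² / 3.52 × 10^-1 = 1.88 × 10^-4
pKa = -log(1.88 × 10^-4) = 3.73

pKa = 3.73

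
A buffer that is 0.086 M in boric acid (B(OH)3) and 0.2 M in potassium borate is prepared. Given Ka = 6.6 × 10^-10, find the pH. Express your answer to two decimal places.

pKa = −log(6.6 × 10^-10) = 9.180
pH = pKa + log([A⁻]/[HA]) = 9.180 + log(0.2/0.086)
pH = 9.180 + (+0.367) = 9.55

pH = 9.55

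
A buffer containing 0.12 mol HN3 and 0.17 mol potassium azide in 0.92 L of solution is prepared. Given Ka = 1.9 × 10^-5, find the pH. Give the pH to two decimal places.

pKa = −log(1.9 × 10^-5) = 4.721
Using pH = pKa + log([base]/[acid]) with [base]/[acid] = 0.17/0.12:
pH = 4.721 + (+0.151) = 4.87

pH = 4.87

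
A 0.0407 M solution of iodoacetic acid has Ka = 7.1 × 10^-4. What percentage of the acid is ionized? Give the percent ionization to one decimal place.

12.4%

ICH2COOH ⇌ ICH2COO- + H+; let x = [H+] at equilibrium.
Solve x² + 0.00071x − 2.89e-05 = 0 → x = 5.03 × 10^-3 M
% ionization = x/C₀ × 100% = 5.03 × 10^-3/0.0407 × 100% = 12.4%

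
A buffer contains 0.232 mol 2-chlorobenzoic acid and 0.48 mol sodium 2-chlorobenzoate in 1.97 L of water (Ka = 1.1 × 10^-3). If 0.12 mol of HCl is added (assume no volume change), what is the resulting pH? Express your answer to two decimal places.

pH = 2.97

Added H+ converts ClC6H4COO- to ClC6H4COOH: ClC6H4COOH → 0.352 mol, ClC6H4COO- → 0.36 mol.
pKa = −log(1.1 × 10^-3) = 2.959
pH = pKa + log(n_ClC6H4COO-/n_ClC6H4COOH) = 2.959 + log(0.36/0.352) = 2.959 + (+0.010)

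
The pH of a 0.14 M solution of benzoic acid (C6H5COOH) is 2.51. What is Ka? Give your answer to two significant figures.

Ka = 7.0 × 10^-5

[H+] = 10^(-2.51) = 3.09 × 10^-3 M
At equilibrium [HA] = 0.14 − 3.09 × 10^-3 = 1.37 × 10^-1 M
Ka = [H+][A-]/[HA] = (3.09 × 10^-3)² / 1.37 × 10^-1 = 7.0 × 10^-5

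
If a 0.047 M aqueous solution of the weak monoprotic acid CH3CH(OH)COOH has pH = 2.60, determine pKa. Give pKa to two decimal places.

[H+] = 10^(-2.60) = 2.51 × 10^-3 M
At equilibrium [HA] = 0.047 − 2.51 × 10^-3 = 4.45 × 10^-2 M
Ka = [H+][A-]/[HA] = (2.51 × 10^-3)² / 4.45 × 10^-2 = 1.42 × 10^-4
pKa = -log(1.42 × 10^-4) = 3.85

pKa = 3.85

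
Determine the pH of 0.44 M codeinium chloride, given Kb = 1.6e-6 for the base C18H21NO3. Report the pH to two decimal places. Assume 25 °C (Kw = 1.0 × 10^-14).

pH = 4.28

C18H22NO3+ is the conjugate acid of the weak base C18H21NO3.
Ka = Kw/Kb = 1.0×10^-14 / 1.6 × 10^-6 = 6.25 × 10^-9
From the ICE table, Ka = x²/(0.44 − x) = 6.25 × 10^-9.
Neglecting x in the denominator: x = √(6.25 × 10^-9 × 0.44) = 5.24 × 10^-5 M
Check: 0.012% ionized — well under 5%, approximation valid.
pH = −log(5.24 × 10^-5) = 4.28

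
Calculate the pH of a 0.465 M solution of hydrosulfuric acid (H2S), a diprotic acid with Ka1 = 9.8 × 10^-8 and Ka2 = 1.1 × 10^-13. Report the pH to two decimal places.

pH = 3.67

Since Ka1 ≫ Ka2, the first ionization dominates [H+].
Ka1 = x²/(0.465 − x) = 9.8 × 10^-8
x ≈ √(9.8 × 10^-8 × 0.465) = 2.13 × 10^-4 M
pH = −log(2.13 × 10^-4) = 3.67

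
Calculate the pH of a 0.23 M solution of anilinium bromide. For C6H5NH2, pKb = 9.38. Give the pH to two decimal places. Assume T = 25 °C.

C6H5NH3+ is the conjugate acid of the weak base C6H5NH2.
Kb = 10^(−9.38) = 4.17 × 10^-10
Ka = Kw/Kb = 1.0×10^-14 / 4.17 × 10^-10 = 2.40 × 10^-5
Ka = [H+]²/(0.23 − [H+]) = 2.40 × 10^-5
Since Ka ≪ C₀, [H+] ≈ √(Ka·C₀) = 2.35 × 10^-3 M.
pH = −log[H+] = −log(2.35 × 10^-3) = 2.63

pH = 2.63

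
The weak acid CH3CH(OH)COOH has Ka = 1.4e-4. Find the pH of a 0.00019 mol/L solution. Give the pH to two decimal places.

pH = 3.97

CH3CH(OH)COOH ⇌ CH3CH(OH)COO- + H+
Let x = [H+] at equilibrium. Ka = x²/(0.00019 − x).
Here C₀/Ka ≈ 1.36, so the small-x approximation fails. Use the quadratic:
x = [−0.00014 + √(0.00014² + 1.06e-07)]/2 = 1.07 × 10^-4 M
pH = −log[H+] = −log(1.07 × 10^-4) = 3.97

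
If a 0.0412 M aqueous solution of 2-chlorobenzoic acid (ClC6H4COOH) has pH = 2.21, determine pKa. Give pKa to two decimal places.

pKa = 2.96

[H+] = 10^(-2.21) = 6.17 × 10^-3 M
At equilibrium [HA] = 0.0412 − 6.17 × 10^-3 = 3.50 × 10^-2 M
Ka = [H+][A-]/[HA] = (6.17 × 10^-3)² / 3.50 × 10^-2 = 1.09 × 10^-3
pKa = -log(1.09 × 10^-3) = 2.96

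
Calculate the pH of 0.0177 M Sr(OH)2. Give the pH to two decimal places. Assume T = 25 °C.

Sr(OH)2 is a strong base (each formula unit releases 2 OH-); [OH-] = 0.0354 M.
pOH = -log(0.0354) = 1.45
pH = 14.00 - 1.45 = 12.55

pH = 12.55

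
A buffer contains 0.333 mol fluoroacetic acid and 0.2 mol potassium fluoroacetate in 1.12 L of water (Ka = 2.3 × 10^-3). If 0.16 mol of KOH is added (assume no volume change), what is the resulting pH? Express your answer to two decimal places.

pH = 2.96

OH- converts FCH2COOH to FCH2COO-: FCH2COOH → 0.173 mol, FCH2COO- → 0.36 mol.
pKa = −log(2.3 × 10^-3) = 2.638
Henderson–Hasselbalch with mole ratio 0.36/0.173: pH = 2.638 + (+0.318)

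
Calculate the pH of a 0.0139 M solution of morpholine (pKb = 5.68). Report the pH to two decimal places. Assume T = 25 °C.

C4H8ONH + H2O ⇌ C4H8ONH2+ + OH-
Kb = 10^(−5.68) = 2.09 × 10^-6
Kb = [OH-]²/(0.0139 − [OH-]) = 2.09 × 10^-6
Neglecting [OH-] in the denominator: [OH-] = √(2.09 × 10^-6 × 0.0139) = 1.70 × 10^-4 M
([OH-]/C₀ = 1.2% < 5%, so the approximation holds.)
pOH = −log(1.70 × 10^-4) = 3.77; pH = 14.00 − 3.77 = 10.23

pH = 10.23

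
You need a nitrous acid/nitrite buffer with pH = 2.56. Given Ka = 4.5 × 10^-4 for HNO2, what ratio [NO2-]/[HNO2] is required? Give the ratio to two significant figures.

ratio = 0.16

pKa = -log(4.5 × 10^-4) = 3.347
pH = pKa + log(r) ⇒ log(r) = 2.56 − 3.347 = -0.787
r = [NO2-]/[HNO2] = 10^(-0.787) = 0.163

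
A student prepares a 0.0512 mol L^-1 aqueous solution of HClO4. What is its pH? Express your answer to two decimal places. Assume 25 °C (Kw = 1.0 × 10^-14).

pH = 1.29

HClO4 is a strong acid and dissociates completely, so [H+] = 0.0512 M.
pH = -log(0.0512) = 1.29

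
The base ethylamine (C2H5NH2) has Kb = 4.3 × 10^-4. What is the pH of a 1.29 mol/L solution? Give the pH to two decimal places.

pH = 12.37

C2H5NH2 + H2O ⇌ C2H5NH3+ + OH-
Kb = [OH-]²/(1.29 − [OH-]) = 4.3 × 10^-4
Neglecting [OH-] in the denominator: [OH-] = √(4.3 × 10^-4 × 1.29) = 2.36 × 10^-2 M
pOH = −log(2.36 × 10^-2) = 1.63; pH = 14.00 − 1.63 = 12.37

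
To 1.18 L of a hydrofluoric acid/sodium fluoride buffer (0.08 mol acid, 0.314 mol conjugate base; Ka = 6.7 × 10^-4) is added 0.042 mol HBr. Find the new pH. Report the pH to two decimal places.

After neutralization: n(HF) = 0.122 mol, n(F-) = 0.272 mol.
pKa = −log(6.7 × 10^-4) = 3.174
pH = pKa + log([A⁻]/[HA]) = 3.174 + log(0.272/0.122) = 3.174 +0.348

pH = 3.52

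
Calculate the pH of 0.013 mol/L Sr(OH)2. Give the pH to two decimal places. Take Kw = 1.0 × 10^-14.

Sr(OH)2 is a strong base (each formula unit releases 2 OH-); [OH-] = 0.026 M.
pOH = -log(0.026) = 1.59
pH = 14.00 - 1.59 = 12.41

pH = 12.41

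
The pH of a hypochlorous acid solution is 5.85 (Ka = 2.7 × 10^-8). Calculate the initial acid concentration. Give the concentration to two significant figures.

[H+] = 10^(-5.85) = 1.41 × 10^-6 M = x
Ka = x²/(C₀ − x) ⇒ C₀ = x + x²/Ka
C₀ = 1.41 × 10^-6 + (1.41 × 10^-6)²/(2.7 × 10^-8) = 7.50 × 10^-5 M

C₀ = 7.5 × 10^-5 M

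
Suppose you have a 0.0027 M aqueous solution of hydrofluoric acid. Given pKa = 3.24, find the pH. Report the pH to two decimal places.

HF ⇌ F- + H+
Ka = 10^(−3.24) = 5.75 × 10^-4
From the ICE table, Ka = [H+]²/(0.0027 − [H+]) = 5.75 × 10^-4.
The 5% rule fails; solving [H+]² + Ka·[H+] − Ka·C₀ = 0 exactly:
[H+] = [−0.000575 + √(0.000575² + 6.21e-06)]/2 = 9.91 × 10^-4 M
pH = −log[H+] = −log(9.91 × 10^-4) = 3.00

pH = 3.00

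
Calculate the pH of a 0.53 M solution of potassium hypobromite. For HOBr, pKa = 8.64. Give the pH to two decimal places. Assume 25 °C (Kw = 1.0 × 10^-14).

OBr- is the conjugate base of the weak acid HOBr.
Ka = 10^(−8.64) = 2.29 × 10^-9
Kb = Kw/Ka = 1.0×10^-14 / 2.29 × 10^-9 = 4.37 × 10^-6
Let x = [OH-] at equilibrium. Kb = x²/(0.53 − x).
Since Kb ≪ C₀, x ≈ √(Kb·C₀) = 1.52 × 10^-3 M.
(x/C₀ = 0.29% < 5%, so the approximation holds.)
pOH = −log(1.52 × 10^-3) = 2.82; pH = 14.00 − 2.82 = 11.18

pH = 11.18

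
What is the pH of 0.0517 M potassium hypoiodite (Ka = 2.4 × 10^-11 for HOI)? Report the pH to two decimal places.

pH = 11.65

OI- is the conjugate base of the weak acid HOI.
Kb = Kw/Ka = 1.0×10^-14 / 2.4 × 10^-11 = 4.17 × 10^-4
Kb = x²/(0.0517 − x) = 4.17 × 10^-4
Here C₀/Kb ≈ 124, so the small-x approximation fails. Use the quadratic:
x = [−0.000417 + √(0.000417² + 8.62e-05)]/2 = 4.44 × 10^-3 M
pOH = 2.35, so pH = 14.00 − pOH = 11.65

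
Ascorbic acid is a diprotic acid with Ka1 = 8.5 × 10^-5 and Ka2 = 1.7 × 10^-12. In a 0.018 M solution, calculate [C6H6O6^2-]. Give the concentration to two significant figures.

1.7 × 10^-12 M

First ionization gives [H+] ≈ [HC6H6O6-] = 1.20 × 10^-3 M.
Second step: Ka2 = [H+][C6H6O6^2-]/[HC6H6O6-] ≈ [C6H6O6^2-] (since [H+] ≈ [HC6H6O6-]).
So [C6H6O6^2-] ≈ Ka2.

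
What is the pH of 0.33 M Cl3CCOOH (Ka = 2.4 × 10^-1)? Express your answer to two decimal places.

Cl3CCOOH ⇌ Cl3CCOO- + H+
From the ICE table, Ka = [H+]²/(0.33 − [H+]) = 2.4 × 10^-1.
The 5% rule fails; solving [H+]² + Ka·[H+] − Ka·C₀ = 0 exactly:
[H+] = (−Ka + √(Ka² + 4·Ka·C₀))/2 = 1.86 × 10^-1 M
pH = −log(1.86 × 10^-1) = 0.73

pH = 0.73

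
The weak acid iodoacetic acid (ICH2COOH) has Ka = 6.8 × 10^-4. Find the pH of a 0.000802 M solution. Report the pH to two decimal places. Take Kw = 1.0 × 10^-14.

pH = 3.33

ICH2COOH ⇌ ICH2COO- + H+
Ka = [H+]²/(0.000802 − [H+]) = 6.8 × 10^-4
[H+] is not negligible relative to C₀; solve [H+]² + 0.00068·[H+] − 5.45e-07 = 0.
[H+] = (−Ka + √(Ka² + 4·Ka·C₀))/2 = 4.73 × 10^-4 M
pH = −log[H+] = −log(4.73 × 10^-4) = 3.33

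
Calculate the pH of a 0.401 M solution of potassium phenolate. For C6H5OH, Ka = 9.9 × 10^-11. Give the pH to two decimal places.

C6H5O- is the conjugate base of the weak acid C6H5OH.
Kb = Kw/Ka = 1.0×10^-14 / 9.9 × 10^-11 = 1.01 × 10^-4
Let x = [OH-] at equilibrium. Kb = x²/(0.401 − x).
Since Kb ≪ C₀, x ≈ √(Kb·C₀) = 6.36 × 10^-3 M.
(x/C₀ = 1.6% < 5%, so the approximation holds.)
pOH = −log(6.36 × 10^-3) = 2.20; pH = 14.00 − 2.20 = 11.80

pH = 11.80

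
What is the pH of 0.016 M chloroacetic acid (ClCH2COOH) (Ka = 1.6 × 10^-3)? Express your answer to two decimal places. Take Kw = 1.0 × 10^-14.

pH = 2.36

ClCH2COOH ⇌ ClCH2COO- + H+
Let x = [H+] at equilibrium. Ka = x²/(0.016 − x).
x is not negligible relative to C₀; solve x² + 0.0016·x − 2.56e-05 = 0.
x = (−Ka + √(Ka² + 4·Ka·C₀))/2 = 4.32 × 10^-3 M
pH = −log[H+] = −log(4.32 × 10^-3) = 2.36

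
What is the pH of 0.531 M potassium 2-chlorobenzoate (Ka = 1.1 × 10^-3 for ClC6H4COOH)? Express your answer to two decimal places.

pH = 8.34

ClC6H4COO- is the conjugate base of the weak acid ClC6H4COOH.
Kb = Kw/Ka = 1.0×10^-14 / 1.1 × 10^-3 = 9.09 × 10^-12
Let x = [OH-] at equilibrium. Kb = x²/(0.531 − x).
Since Kb ≪ C₀, x ≈ √(Kb·C₀) = 2.20 × 10^-6 M.
pOH = 5.66, so pH = 14.00 − pOH = 8.34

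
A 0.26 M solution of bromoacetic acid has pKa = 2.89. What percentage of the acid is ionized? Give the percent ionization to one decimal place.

BrCH2COOH ⇌ BrCH2COO- + H+; let x = [H+] at equilibrium.
Ka = 10^(−2.89) = 1.29 × 10^-3
Ka = x²/(C₀ − x); solving the quadratic gives x = 1.77 × 10^-2 M.
% ionization = x/C₀ × 100% = 1.77 × 10^-2/0.26 × 100% = 6.8%

6.8%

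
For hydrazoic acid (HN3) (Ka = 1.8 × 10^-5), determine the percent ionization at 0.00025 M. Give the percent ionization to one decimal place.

HN3 ⇌ N3- + H+; let x = [H+] at equilibrium.
Solve x² + 1.8e-05x − 4.5e-09 = 0 → x = 5.87 × 10^-5 M
% ionization = x/C₀ × 100% = 5.87 × 10^-5/0.00025 × 100% = 23.5%

23.5%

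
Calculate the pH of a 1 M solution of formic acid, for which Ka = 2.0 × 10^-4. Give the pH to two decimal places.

pH = 1.85

HCOOH ⇌ HCOO- + H+
Ka = [H+]²/(1 − [H+]) = 2.0 × 10^-4
Assume [H+] ≪ 1: [H+] ≈ √(2.0 × 10^-4 × 1) = 1.41 × 10^-2 M
([H+]/C₀ = 1.4% < 5%, so the approximation holds.)
pH = −log(1.41 × 10^-2) = 1.85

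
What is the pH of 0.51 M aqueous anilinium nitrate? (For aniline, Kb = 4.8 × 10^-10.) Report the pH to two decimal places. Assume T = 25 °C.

pH = 2.49

C6H5NH3+ is the conjugate acid of the weak base C6H5NH2.
Ka = Kw/Kb = 1.0×10^-14 / 4.8 × 10^-10 = 2.08 × 10^-5
Ka = [H+]²/(0.51 − [H+]) = 2.08 × 10^-5
Since Ka ≪ C₀, [H+] ≈ √(Ka·C₀) = 3.26 × 10^-3 M.
([H+]/C₀ = 0.64% < 5%, so the approximation holds.)
pH = −log(3.26 × 10^-3) = 2.49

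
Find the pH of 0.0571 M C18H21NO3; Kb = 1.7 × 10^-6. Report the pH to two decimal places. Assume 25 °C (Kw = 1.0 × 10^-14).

pH = 10.49

C18H21NO3 + H2O ⇌ C18H22NO3+ + OH-
Let x = [OH-] at equilibrium. Kb = x²/(0.0571 − x).
Assume x ≪ 0.0571: x ≈ √(1.7 × 10^-6 × 0.0571) = 3.12 × 10^-4 M
Check: 0.55% ionized — well under 5%, approximation valid.
pOH = −log(3.12 × 10^-4) = 3.51; pH = 14.00 − 3.51 = 10.49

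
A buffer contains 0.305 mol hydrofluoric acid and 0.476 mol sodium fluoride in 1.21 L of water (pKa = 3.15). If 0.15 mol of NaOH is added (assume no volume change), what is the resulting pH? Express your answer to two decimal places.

After neutralization: n(HF) = 0.155 mol, n(F-) = 0.626 mol.
pH = pKa + log([A⁻]/[HA]) = 3.15 + log(0.626/0.155) = 3.15 +0.606

pH = 3.76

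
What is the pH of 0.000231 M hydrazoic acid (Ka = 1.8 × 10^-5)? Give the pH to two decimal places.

HN3 ⇌ N3- + H+
Ka = [H+]²/(0.000231 − [H+]) = 1.8 × 10^-5
[H+] is not negligible relative to C₀; solve [H+]² + 1.8e-05·[H+] − 4.16e-09 = 0.
[H+] = (−Ka + √(Ka² + 4·Ka·C₀))/2 = 5.61 × 10^-5 M
pH = −log(5.61 × 10^-5) = 4.25

pH = 4.25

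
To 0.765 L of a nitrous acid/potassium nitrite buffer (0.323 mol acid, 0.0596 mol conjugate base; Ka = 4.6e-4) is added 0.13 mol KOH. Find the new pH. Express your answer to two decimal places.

After neutralization: n(HNO2) = 0.193 mol, n(NO2-) = 0.19 mol.
pKa = −log(4.6 × 10^-4) = 3.337
pH = pKa + log([A⁻]/[HA]) = 3.337 + log(0.19/0.193) = 3.337 -0.007

pH = 3.33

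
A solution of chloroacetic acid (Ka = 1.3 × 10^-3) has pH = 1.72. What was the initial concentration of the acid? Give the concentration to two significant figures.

[H+] = 10^(-1.72) = 1.91 × 10^-2 M = x
Ka = x²/(C₀ − x) ⇒ C₀ = x + x²/Ka
C₀ = 1.91 × 10^-2 + (1.91 × 10^-2)²/(1.3 × 10^-3) = 3.00 × 10^-1 M

C₀ = 3.0 × 10^-1 M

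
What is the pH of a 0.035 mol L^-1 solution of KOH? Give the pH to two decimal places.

KOH is a strong base; [OH-] = 0.035 M.
pOH = -log(0.035) = 1.46
pH = 14.00 - 1.46 = 12.54

pH = 12.54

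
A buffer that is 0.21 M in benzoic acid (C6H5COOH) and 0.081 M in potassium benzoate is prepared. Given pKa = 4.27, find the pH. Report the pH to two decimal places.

pH = 3.86

pH = pKa + log([A⁻]/[HA]) = 4.27 + log(0.081/0.21)
pH = 4.27 + (-0.414) = 3.86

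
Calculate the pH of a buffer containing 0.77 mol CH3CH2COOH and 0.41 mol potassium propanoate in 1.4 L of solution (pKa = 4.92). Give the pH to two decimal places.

pH = 4.65

Using pH = pKa + log([base]/[acid]) with [base]/[acid] = 0.41/0.77:
pH = 4.92 + (-0.274) = 4.65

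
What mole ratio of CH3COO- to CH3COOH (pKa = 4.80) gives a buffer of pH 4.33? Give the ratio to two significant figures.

ratio = 0.34

pH = pKa + log(r) ⇒ log(r) = 4.33 − 4.80 = -0.47
r = [CH3COO-]/[CH3COOH] = 10^(-0.47) = 0.339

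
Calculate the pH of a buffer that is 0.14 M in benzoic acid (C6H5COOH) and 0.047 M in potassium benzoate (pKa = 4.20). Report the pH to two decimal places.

Using pH = pKa + log([base]/[acid]) with [base]/[acid] = 0.047/0.14:
pH = 4.20 + (-0.474) = 3.73

pH = 3.73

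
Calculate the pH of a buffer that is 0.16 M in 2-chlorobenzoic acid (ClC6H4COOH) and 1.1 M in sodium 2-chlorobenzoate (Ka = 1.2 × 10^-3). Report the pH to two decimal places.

pH = 3.76

pKa = −log(1.2 × 10^-3) = 2.921
pH = pKa + log([A⁻]/[HA]) = 2.921 + log(1.1/0.16)
pH = 2.921 + (+0.837) = 3.76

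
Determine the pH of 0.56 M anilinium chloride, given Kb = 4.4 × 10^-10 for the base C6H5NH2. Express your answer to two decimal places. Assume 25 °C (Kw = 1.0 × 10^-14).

pH = 2.45

C6H5NH3+ is the conjugate acid of the weak base C6H5NH2.
Ka = Kw/Kb = 1.0×10^-14 / 4.4 × 10^-10 = 2.27 × 10^-5
From the ICE table, Ka = x²/(0.56 − x) = 2.27 × 10^-5.
Assume x ≪ 0.56: x ≈ √(2.27 × 10^-5 × 0.56) = 3.57 × 10^-3 M
pH = −log[H+] = −log(3.57 × 10^-3) = 2.45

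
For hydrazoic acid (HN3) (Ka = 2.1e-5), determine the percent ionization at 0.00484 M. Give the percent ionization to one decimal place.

HN3 ⇌ N3- + H+; let x = [H+] at equilibrium.
Ka = x²/(C₀ − x); solving the quadratic gives x = 3.08 × 10^-4 M.
% ionization = x/C₀ × 100% = 3.08 × 10^-4/0.00484 × 100% = 6.4%

6.4%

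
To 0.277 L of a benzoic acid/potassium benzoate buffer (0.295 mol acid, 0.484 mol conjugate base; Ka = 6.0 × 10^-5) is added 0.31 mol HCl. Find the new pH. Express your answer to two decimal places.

Added H+ converts C6H5COO- to C6H5COOH: C6H5COOH → 0.605 mol, C6H5COO- → 0.174 mol.
pKa = −log(6.0 × 10^-5) = 4.222
pH = pKa + log([A⁻]/[HA]) = 4.222 + log(0.174/0.605) = 4.222 -0.541

pH = 3.68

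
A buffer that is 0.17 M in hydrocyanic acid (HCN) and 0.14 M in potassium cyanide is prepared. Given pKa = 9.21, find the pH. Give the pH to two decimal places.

pH = 9.13

Using pH = pKa + log([base]/[acid]) with [base]/[acid] = 0.14/0.17:
pH = 9.21 + (-0.084) = 9.13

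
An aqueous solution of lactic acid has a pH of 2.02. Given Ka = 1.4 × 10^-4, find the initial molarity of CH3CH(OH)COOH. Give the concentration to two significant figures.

[H+] = 10^(-2.02) = 9.55 × 10^-3 M = x
Ka = x²/(C₀ − x) ⇒ C₀ = x + x²/Ka
C₀ = 9.55 × 10^-3 + (9.55 × 10^-3)²/(1.4 × 10^-4) = 6.61 × 10^-1 M

C₀ = 6.6 × 10^-1 M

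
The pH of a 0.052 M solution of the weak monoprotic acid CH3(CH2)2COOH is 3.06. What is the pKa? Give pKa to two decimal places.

pKa = 4.83

[H+] = 10^(-3.06) = 8.71 × 10^-4 M
At equilibrium [HA] = 0.052 − 8.71 × 10^-4 = 5.11 × 10^-2 M
Ka = [H+][A-]/[HA] = (8.71 × 10^-4)² / 5.11 × 10^-2 = 1.48 × 10^-5
pKa = -log(1.48 × 10^-5) = 4.83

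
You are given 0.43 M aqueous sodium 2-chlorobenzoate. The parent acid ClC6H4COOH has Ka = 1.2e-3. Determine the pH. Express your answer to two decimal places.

pH = 8.28

ClC6H4COO- is the conjugate base of the weak acid ClC6H4COOH.
Kb = Kw/Ka = 1.0×10^-14 / 1.2 × 10^-3 = 8.33 × 10^-12
From the ICE table, Kb = x²/(0.43 − x) = 8.33 × 10^-12.
Since Kb ≪ C₀, x ≈ √(Kb·C₀) = 1.89 × 10^-6 M.
pOH = −log(1.89 × 10^-6) = 5.72; pH = 14.00 − 5.72 = 8.28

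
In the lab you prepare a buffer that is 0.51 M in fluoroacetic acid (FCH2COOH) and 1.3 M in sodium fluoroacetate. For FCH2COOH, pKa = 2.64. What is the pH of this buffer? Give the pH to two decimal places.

pH = 3.05

Henderson–Hasselbalch: pH = pKa + log([FCH2COO-]/[FCH2COOH]) = 2.64 + log(1.3/0.51)
pH = 2.64 + (+0.406) = 3.05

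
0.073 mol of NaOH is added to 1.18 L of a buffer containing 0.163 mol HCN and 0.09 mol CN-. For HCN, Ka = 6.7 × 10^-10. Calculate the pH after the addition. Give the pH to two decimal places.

pH = 9.43

After neutralization: n(HCN) = 0.09 mol, n(CN-) = 0.163 mol.
pKa = −log(6.7 × 10^-10) = 9.174
pH = pKa + log([A⁻]/[HA]) = 9.174 + log(0.163/0.09) = 9.174 +0.258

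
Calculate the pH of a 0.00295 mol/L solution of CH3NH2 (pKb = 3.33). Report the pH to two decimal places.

pH = 10.98

CH3NH2 + H2O ⇌ CH3NH3+ + OH-
Kb = 10^(−3.33) = 4.68 × 10^-4
From the ICE table, Kb = x²/(0.00295 − x) = 4.68 × 10^-4.
x is not negligible relative to C₀; solve x² + 0.000468·x − 1.38e-06 = 0.
x = (−Kb + √(Kb² + 4·Kb·C₀))/2 = 9.64 × 10^-4 M
pOH = 3.02, so pH = 14.00 − pOH = 10.98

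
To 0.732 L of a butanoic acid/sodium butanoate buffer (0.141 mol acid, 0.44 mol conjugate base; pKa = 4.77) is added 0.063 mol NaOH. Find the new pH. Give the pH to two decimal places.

OH- converts CH3(CH2)2COOH to CH3(CH2)2COO-: CH3(CH2)2COOH → 0.078 mol, CH3(CH2)2COO- → 0.503 mol.
Henderson–Hasselbalch with mole ratio 0.503/0.078: pH = 4.77 + (+0.809)

pH = 5.58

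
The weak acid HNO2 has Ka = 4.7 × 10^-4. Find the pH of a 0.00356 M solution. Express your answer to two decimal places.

pH = 2.97

HNO2 ⇌ NO2- + H+
From the ICE table, Ka = x²/(0.00356 − x) = 4.7 × 10^-4.
The 5% rule fails; solving x² + Ka·x − Ka·C₀ = 0 exactly:
x = (−Ka + √(Ka² + 4·Ka·C₀))/2 = 1.08 × 10^-3 M
pH = −log[H+] = −log(1.08 × 10^-3) = 2.97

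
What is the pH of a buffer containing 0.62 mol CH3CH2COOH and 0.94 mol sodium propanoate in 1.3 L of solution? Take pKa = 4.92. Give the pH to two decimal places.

pH = 5.10

Using pH = pKa + log([base]/[acid]) with [base]/[acid] = 0.94/0.62:
pH = 4.92 + (+0.181) = 5.10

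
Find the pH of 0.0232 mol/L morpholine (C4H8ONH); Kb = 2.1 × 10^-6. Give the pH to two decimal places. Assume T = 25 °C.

pH = 10.34

C4H8ONH + H2O ⇌ C4H8ONH2+ + OH-
Kb = [OH-]²/(0.0232 − [OH-]) = 2.1 × 10^-6
Neglecting [OH-] in the denominator: [OH-] = √(2.1 × 10^-6 × 0.0232) = 2.21 × 10^-4 M
Check: 0.95% ionized — well under 5%, approximation valid.
pOH = 3.66, so pH = 14.00 − pOH = 10.34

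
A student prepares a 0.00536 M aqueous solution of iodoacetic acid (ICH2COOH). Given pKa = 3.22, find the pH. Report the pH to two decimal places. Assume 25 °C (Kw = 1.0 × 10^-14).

ICH2COOH ⇌ ICH2COO- + H+
Ka = 10^(−3.22) = 6.03 × 10^-4
Let x = [H+] at equilibrium. Ka = x²/(0.00536 − x).
The 5% rule fails; solving x² + Ka·x − Ka·C₀ = 0 exactly:
x = (−Ka + √(Ka² + 4·Ka·C₀))/2 = 1.52 × 10^-3 M
pH = −log(1.52 × 10^-3) = 2.82

pH = 2.82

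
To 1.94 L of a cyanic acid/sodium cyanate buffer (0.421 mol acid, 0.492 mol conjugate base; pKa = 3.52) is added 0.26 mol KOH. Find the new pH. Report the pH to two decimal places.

After neutralization: n(HOCN) = 0.161 mol, n(OCN-) = 0.752 mol.
pH = pKa + log([A⁻]/[HA]) = 3.52 + log(0.752/0.161) = 3.52 +0.669

pH = 4.19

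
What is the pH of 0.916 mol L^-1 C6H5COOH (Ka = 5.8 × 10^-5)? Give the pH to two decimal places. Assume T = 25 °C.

C6H5COOH ⇌ C6H5COO- + H+
From the ICE table, Ka = x²/(0.916 − x) = 5.8 × 10^-5.
Assume x ≪ 0.916: x ≈ √(5.8 × 10^-5 × 0.916) = 7.29 × 10^-3 M
Check: 0.8% ionized — well under 5%, approximation valid.
pH = −log[H+] = −log(7.29 × 10^-3) = 2.14

pH = 2.14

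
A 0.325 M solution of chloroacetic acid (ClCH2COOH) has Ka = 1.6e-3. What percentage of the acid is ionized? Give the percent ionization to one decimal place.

6.8%

ClCH2COOH ⇌ ClCH2COO- + H+; let x = [H+] at equilibrium.
Solve x² + 0.0016x − 0.00052 = 0 → x = 2.20 × 10^-2 M
Fraction ionized = 2.20 × 10^-2 / 0.325 = 0.0677 → 6.8%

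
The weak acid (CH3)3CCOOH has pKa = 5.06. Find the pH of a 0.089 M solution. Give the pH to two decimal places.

(CH3)3CCOOH ⇌ (CH3)3CCOO- + H+
Ka = 10^(−5.06) = 8.71 × 10^-6
Ka = x²/(0.089 − x) = 8.71 × 10^-6
Since Ka ≪ C₀, x ≈ √(Ka·C₀) = 8.80 × 10^-4 M.
(x/C₀ = 0.99% < 5%, so the approximation holds.)
pH = −log(8.80 × 10^-4) = 3.06

pH = 3.06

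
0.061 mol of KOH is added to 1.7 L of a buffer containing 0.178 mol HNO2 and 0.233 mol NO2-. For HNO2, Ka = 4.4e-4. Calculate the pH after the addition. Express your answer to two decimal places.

After neutralization: n(HNO2) = 0.117 mol, n(NO2-) = 0.294 mol.
pKa = −log(4.4 × 10^-4) = 3.357
pH = pKa + log(n_NO2-/n_HNO2) = 3.357 + log(0.294/0.117) = 3.357 + (+0.400)

pH = 3.76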